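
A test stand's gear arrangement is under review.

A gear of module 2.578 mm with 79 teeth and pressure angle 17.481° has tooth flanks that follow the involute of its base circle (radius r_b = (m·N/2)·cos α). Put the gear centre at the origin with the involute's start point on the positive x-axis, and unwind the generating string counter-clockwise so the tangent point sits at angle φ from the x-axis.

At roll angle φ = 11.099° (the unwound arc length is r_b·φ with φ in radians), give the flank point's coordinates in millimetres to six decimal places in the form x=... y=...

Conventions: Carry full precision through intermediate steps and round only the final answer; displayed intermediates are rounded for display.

single-mesh involute tooth geometry (79T wheel at module 2.578)
pitch radius r_p = m·N/2 = 2.578·79/2 = 101.831000
base radius r_b = r_p·cos α = 101.831000·cos 17.481° = 97.128100
roll angle φ = 11.099° = 0.19371409 rad
x = r_b·(cos φ + φ·sin φ) = 98.933412
y = r_b·(sin φ − φ·cos φ) = 0.234464

x=98.933412 y=0.234464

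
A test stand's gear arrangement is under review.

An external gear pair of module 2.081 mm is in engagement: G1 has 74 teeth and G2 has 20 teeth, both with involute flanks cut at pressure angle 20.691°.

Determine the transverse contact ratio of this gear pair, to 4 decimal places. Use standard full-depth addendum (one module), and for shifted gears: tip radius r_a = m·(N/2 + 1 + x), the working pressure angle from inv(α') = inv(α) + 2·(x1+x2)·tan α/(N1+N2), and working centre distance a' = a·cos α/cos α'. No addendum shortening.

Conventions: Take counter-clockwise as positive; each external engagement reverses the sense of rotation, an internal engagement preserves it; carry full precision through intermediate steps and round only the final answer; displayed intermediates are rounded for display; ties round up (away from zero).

1.6542

class = single-mesh tooth geometry [involute pair 74T × 20T, m = 2.081]
base radii: r_b1 = 72.030658, r_b2 = 19.467745
tip radii: r_a1 = 79.078000, r_a2 = 22.891000
no profile shift: α' = α, a' = a
action lengths: √(r_a1²−r_b1²) = 32.633025, √(r_a2²−r_b2²) = 12.041792
base pitch p_b = π·m·cos α = 6.115973
CR = (32.633025 + 12.041792 − 97.807000·sin 20.69100°)/6.115973 = 1.654173
contact ratio ≈ 1.6542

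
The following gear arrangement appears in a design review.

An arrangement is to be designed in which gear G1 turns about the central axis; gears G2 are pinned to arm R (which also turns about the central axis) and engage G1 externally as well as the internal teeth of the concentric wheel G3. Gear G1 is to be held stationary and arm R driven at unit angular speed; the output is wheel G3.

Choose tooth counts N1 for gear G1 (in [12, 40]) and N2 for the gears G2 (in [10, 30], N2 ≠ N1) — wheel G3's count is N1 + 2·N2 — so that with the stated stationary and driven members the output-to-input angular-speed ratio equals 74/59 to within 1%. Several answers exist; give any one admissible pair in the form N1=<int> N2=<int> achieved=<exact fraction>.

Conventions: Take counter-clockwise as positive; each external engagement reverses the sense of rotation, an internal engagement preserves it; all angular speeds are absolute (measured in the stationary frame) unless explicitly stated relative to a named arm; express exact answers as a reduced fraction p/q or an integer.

N1=15 N2=22 achieved=74/59

planetary set to be sized for 74/59 (Willis relation)
Willis with ω_sun = 0: ω_ring/ω_arm = (N1+N3)/N3; set equal to 74/59  ⇒  N3/N1 = 1/(74/59 − 1) = 59/15
N3 = N1 + 2·N2  ⇒  N2/N1 = (N3/N1 − 1)/2 = (59/15 − 1)/2 = 22/15
smallest multiple with N1 ≥ 12 and N2 ≥ 10: k = 1  ⇒  N1 = 1·15 = 15, N2 = 1·22 = 22 (N1 ≤ 40, N2 ≤ 30, N2 ≠ N1 ✓), N3 = 15 + 2·22 = 59
check: (N1+N3)/N3 with N1 = 15, N3 = 59 gives 74/59; |achieved − target| = 0 ≤ 37/2950 ✓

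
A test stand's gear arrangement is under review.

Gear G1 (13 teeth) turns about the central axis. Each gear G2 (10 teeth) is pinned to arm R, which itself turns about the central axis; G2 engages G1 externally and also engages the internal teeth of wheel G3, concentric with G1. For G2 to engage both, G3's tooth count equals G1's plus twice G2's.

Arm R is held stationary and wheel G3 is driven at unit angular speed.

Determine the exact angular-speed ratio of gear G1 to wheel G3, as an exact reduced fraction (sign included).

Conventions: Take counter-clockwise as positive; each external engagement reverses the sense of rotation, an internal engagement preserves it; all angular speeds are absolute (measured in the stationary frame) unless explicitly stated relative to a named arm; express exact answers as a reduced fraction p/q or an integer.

topology: planetary set — G1 13T / G2 10T / G3 33T, arm = carrier (Willis)
ring teeth: 13 + 2·10 = 33
13(ω_sun−ω_arm) = −33(ω_ring−ω_arm),  ω_arm = 0, ω_ring = 1
ω_sun = 0 − (33/13)(1−0) = -33/13
ω_out/ω_in = -33/13

-33/13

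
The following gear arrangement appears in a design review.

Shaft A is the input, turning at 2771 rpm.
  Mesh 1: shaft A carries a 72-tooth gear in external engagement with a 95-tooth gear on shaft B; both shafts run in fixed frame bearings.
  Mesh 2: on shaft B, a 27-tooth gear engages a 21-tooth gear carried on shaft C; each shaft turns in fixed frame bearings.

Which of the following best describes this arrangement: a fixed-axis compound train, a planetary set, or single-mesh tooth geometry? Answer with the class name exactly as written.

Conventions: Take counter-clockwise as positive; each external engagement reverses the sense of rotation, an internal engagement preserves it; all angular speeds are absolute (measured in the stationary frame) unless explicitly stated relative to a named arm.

fixed-axis compound train

topology: fixed-axis compound train — 2 meshes, A→C
classification: fixed-axis compound train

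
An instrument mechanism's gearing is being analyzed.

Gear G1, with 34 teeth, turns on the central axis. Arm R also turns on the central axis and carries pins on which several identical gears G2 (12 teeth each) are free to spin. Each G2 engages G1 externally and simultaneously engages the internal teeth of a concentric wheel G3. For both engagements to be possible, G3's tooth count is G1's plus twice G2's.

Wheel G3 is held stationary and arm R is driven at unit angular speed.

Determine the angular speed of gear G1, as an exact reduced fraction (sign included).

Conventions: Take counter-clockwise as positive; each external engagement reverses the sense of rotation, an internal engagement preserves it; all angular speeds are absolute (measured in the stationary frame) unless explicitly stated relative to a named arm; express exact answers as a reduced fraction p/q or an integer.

46/17

planetary set (34T centre, 12T on arm, 58T internal) — Willis relation
ring teeth: 34 + 2·12 = 58
34(ω_sun−ω_arm) = −58(ω_ring−ω_arm),  ω_ring = 0, ω_arm = 1
ω_sun = 1 − (58/34)(0−1) = 46/17
exact speed ratio = 46/17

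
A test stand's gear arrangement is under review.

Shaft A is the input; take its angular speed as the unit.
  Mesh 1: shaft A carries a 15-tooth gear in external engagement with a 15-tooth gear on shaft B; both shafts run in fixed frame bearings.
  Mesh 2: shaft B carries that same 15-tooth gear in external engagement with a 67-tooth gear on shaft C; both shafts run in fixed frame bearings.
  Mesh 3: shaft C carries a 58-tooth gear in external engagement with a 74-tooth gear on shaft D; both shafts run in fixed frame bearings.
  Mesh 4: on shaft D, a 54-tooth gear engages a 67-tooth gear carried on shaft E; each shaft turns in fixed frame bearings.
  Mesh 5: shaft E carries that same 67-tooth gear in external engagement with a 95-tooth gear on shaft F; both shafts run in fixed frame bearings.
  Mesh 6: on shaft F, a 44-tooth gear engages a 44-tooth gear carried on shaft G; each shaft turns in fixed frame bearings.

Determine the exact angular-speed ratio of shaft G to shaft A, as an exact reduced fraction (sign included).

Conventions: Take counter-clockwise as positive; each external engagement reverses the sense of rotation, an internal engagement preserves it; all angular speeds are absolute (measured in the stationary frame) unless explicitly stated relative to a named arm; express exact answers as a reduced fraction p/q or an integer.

4698/47101

class = fixed-axis compound train [6 meshes; 6 ratios multiply, 6 sense flips]
mesh 1 [15T→15T]: running ratio 1, sense −
mesh 2 [15T→67T]: running ratio 15/67, sense +
mesh 3 [58T→74T]: running ratio 435/2479, sense −
mesh 4 [54T→67T]: running ratio 23490/166093, sense +
mesh 5 [67T→95T]: running ratio 4698/47101, sense −
mesh 6 [44T→44T]: running ratio 4698/47101, sense +
ω_out/ω_in = 4698/47101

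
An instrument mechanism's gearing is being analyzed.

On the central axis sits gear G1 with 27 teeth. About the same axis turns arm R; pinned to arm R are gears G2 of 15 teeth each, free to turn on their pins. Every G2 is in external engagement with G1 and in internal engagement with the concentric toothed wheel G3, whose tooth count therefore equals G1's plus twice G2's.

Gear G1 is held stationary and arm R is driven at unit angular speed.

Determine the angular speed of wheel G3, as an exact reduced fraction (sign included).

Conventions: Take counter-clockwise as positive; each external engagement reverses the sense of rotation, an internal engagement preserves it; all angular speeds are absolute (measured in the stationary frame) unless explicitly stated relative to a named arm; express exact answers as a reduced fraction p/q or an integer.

28/19

topology: planetary set — G1 27T / G2 15T / G3 57T, arm = carrier (Willis)
ring teeth: 27 + 2·15 = 57
27(ω_sun−ω_arm) = −57(ω_ring−ω_arm),  ω_sun = 0, ω_arm = 1
ω_ring = 1 − (27/57)(0−1) = 28/19
exact speed ratio = 28/19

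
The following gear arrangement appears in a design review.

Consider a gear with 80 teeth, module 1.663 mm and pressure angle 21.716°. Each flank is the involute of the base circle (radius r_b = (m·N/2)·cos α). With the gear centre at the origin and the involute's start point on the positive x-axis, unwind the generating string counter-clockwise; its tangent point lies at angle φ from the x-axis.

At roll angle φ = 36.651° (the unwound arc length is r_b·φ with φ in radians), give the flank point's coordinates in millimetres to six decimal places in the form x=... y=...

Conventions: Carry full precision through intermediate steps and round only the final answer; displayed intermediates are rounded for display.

x=73.178510 y=5.174565

topology: single-mesh involute geometry — m = 1.663, N = 80
pitch radius r_p = m·N/2 = 1.663·80/2 = 66.520000
base radius r_b = r_p·cos α = 66.520000·cos 21.716° = 61.799028
roll angle φ = 36.651° = 0.63968062 rad
x = r_b·(cos φ + φ·sin φ) = 73.178510
y = r_b·(sin φ − φ·cos φ) = 5.174565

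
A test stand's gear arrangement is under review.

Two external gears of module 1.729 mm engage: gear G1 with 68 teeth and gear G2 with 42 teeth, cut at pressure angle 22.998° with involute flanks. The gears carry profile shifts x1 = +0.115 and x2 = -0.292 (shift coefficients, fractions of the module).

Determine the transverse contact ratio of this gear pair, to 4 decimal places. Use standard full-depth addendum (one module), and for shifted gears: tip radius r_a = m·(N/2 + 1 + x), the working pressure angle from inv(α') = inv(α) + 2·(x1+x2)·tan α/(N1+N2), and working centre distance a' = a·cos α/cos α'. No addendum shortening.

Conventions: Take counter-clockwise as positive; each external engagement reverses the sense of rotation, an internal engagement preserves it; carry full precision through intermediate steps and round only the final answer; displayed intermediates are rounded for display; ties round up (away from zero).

1.6502

topology: single-mesh involute geometry — m = 1.729, 68T/42T pair
base radii: r_b1 = 54.113600, r_b2 = 33.423106
tip radii: r_a1 = 60.713835, r_a2 = 37.533132
inv(α') = inv(22.998°) + 2·(+0.115-0.292)·tan α/(68+42) = 0.02167689  ⇒  α' = 22.55409°
a' = a·cos α / cos α' = 95.0950·cos 22.998°/cos 22.55409° = 94.786157
action lengths: √(r_a1²−r_b1²) = 27.529767, √(r_a2²−r_b2²) = 17.077236
base pitch p_b = π·m·cos α = 5.000085
CR = (27.529767 + 17.077236 − 94.786157·sin 22.55409°)/5.000085 = 1.650222
contact ratio ≈ 1.6502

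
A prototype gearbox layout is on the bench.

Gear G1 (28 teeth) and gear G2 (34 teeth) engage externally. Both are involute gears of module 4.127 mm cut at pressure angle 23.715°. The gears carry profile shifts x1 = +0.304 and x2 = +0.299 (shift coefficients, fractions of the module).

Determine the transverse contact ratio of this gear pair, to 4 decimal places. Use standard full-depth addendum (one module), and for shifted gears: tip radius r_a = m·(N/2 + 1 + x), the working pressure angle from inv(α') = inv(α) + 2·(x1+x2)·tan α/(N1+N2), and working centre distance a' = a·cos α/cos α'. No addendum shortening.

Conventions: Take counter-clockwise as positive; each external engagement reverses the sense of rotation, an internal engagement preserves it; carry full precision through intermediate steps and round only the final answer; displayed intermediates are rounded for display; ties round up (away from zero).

topology: single-mesh involute geometry — m = 4.127, 28T/34T pair
base radii: r_b1 = 52.899072, r_b2 = 64.234587
tip radii: r_a1 = 63.159608, r_a2 = 75.519973
inv(α') = inv(23.715°) + 2·(+0.304+0.299)·tan α/(28+34) = 0.03392150  ⇒  α' = 25.99386°
a' = a·cos α / cos α' = 127.9370·cos 23.715°/cos 25.99386° = 130.316325
action lengths: √(r_a1²−r_b1²) = 34.508322, √(r_a2²−r_b2²) = 39.713778
base pitch p_b = π·m·cos α = 11.870524
CR = (34.508322 + 39.713778 − 130.316325·sin 25.99386°)/11.870524 = 1.441195
contact ratio ≈ 1.4412

1.4412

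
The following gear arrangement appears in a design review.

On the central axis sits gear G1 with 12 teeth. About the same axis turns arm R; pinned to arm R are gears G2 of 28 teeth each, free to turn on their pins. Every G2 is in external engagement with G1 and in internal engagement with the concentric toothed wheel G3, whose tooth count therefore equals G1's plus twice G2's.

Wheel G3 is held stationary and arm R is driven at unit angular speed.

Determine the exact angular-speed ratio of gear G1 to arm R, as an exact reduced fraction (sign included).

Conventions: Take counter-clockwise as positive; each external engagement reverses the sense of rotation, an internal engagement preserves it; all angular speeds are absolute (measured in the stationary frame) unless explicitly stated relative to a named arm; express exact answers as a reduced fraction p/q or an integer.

20/3

planetary set (12T centre, 28T on arm, 68T internal) — Willis relation
ring teeth: 12 + 2·28 = 68
12(ω_sun−ω_arm) = −68(ω_ring−ω_arm),  ω_ring = 0, ω_arm = 1
ω_sun = 1 − (68/12)(0−1) = 20/3
ω_out/ω_in = 20/3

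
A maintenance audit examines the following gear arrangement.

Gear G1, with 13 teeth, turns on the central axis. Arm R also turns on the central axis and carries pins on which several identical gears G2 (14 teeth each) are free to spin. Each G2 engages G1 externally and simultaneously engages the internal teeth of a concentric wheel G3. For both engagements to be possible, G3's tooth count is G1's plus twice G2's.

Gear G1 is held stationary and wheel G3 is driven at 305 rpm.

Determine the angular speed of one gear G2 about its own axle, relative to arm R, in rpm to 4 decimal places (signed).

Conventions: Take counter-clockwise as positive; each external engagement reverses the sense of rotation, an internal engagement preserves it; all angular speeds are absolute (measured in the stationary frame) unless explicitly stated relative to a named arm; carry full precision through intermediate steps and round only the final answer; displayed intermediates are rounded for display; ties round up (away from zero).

+215.0331 rpm

planetary set (13T centre, 14T on arm, 41T internal) — Willis relation
normalise by the input: solve with ω_ring = 1, then scale by 305 rpm
ring teeth: 13 + 2·14 = 41
13(ω_sun−ω_arm) = −41(ω_ring−ω_arm),  ω_sun = 0, ω_ring = 1
13(0−ω_arm) = −41(1−ω_arm)  ⇒  54·ω_arm = 41  ⇒  ω_arm = 41/54
sun–planet mesh: 13·(0−41/54) = −14·(ω_p−ω_arm)  ⇒  ω_p−ω_arm = 533/756
scale: ω_p−ω_arm = 533/756 × 305 rpm = +215.0331 rpm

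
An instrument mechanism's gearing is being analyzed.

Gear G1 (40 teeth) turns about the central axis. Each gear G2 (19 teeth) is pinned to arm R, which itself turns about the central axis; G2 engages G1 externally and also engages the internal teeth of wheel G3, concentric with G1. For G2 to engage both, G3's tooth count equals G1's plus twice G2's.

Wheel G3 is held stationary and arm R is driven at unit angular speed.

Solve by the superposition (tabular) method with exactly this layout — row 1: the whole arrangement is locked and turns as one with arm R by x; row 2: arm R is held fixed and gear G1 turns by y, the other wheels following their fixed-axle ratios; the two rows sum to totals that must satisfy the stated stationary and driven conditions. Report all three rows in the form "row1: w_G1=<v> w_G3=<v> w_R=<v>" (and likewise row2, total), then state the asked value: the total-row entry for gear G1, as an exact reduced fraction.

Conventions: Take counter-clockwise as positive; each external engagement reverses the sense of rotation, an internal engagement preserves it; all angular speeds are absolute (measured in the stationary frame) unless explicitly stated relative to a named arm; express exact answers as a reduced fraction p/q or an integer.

row1: w_G1=1 w_G3=1 w_R=1
row2: w_G1=39/20 w_G3=-1 w_R=0
total: w_G1=59/20 w_G3=0 w_R=1
asked value: 59/20

class = planetary set [G3 = 40+2·19 = 78; Willis about the carrier]
row 1: whole set turns with the arm by x
row 2 (arm held, sun turns y): ω_ring = −(40/78)·y, ω_arm = 0
boundary: total ω_ring = x − (40/78)·y = 0 and total ω_arm = x = 1  ⇒  y = 39/20, x = 1
row 2 ring = −(40/78)·39/20 = -1
totals (row 1 + row 2): sun 1 + 39/20 = 59/20, ring 1 + (-1) = 0, arm 1 + 0 = 1
asked cell (total, sun) = 59/20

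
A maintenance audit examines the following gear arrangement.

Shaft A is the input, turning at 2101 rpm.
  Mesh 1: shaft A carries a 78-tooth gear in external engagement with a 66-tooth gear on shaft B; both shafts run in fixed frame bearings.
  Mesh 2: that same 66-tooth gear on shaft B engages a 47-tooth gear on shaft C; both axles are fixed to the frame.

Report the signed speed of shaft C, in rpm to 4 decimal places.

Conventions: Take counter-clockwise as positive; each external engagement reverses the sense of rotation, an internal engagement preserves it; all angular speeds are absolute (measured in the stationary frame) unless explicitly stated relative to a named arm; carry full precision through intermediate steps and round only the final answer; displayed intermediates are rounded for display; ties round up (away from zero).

2-mesh fixed-axis compound train (all bearings frame-fixed)
mesh 1 [78T→66T]: ω = 2101.0000×78/66 = 2483.0000 rpm, sense flips to −
mesh 2 [66T→47T]: ω = 2483.0000×66/47 = 3486.7660 rpm, sense flips to +
signed output speed = +3486.7660 rpm

+3486.7660 rpm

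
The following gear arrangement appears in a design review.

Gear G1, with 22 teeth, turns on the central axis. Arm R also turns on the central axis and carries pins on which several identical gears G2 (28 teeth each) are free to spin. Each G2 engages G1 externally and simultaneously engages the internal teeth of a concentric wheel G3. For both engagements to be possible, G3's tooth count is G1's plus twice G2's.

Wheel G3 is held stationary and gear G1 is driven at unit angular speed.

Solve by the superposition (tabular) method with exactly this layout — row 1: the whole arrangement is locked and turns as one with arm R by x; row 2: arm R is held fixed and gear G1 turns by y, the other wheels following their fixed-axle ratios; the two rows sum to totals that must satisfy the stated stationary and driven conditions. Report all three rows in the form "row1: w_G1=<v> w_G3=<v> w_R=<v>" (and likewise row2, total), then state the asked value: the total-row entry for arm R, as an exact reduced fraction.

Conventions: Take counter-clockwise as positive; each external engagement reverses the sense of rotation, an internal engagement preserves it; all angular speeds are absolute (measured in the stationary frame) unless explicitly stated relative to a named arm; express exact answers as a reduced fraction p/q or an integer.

topology: planetary set — G1 22T / G2 28T / G3 78T, arm = carrier (Willis)
superposition row 1 [locked train]: every member turns x
superposition row 2 [arm held]: sun y, ring −(22/78)·y, arm 0
boundary: total ω_ring = x − (22/78)·y = 0 and total ω_sun = x + y = 1  ⇒  y = 39/50, x = 11/50
row 2 ring = −(22/78)·39/50 = -11/50
totals (row 1 + row 2): sun 11/50 + 39/50 = 1, ring 11/50 + (-11/50) = 0, arm 11/50 + 0 = 11/50
asked cell (total, arm) = 11/50

row1: w_G1=11/50 w_G3=11/50 w_R=11/50
row2: w_G1=39/50 w_G3=-11/50 w_R=0
total: w_G1=1 w_G3=0 w_R=11/50
asked value: 11/50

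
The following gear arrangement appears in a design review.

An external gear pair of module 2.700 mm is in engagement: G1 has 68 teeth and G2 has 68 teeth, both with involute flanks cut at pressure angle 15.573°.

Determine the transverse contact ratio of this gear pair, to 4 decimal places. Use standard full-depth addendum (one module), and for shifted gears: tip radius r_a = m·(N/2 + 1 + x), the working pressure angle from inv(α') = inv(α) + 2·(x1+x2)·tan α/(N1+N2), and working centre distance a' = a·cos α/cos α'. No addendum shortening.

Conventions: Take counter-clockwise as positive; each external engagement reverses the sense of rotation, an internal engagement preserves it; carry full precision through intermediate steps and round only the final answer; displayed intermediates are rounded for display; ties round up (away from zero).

single-mesh involute tooth geometry (68T engaging 68T at module 2.700)
base radii: r_b1 = 88.429947, r_b2 = 88.429947
tip radii: r_a1 = 94.500000, r_a2 = 94.500000
no profile shift: α' = α, a' = a
action lengths: √(r_a1²−r_b1²) = 33.322581, √(r_a2²−r_b2²) = 33.322581
base pitch p_b = π·m·cos α = 8.170908
CR = (33.322581 + 33.322581 − 183.600000·sin 15.57300°)/8.170908 = 2.123977
contact ratio ≈ 2.1240

2.1240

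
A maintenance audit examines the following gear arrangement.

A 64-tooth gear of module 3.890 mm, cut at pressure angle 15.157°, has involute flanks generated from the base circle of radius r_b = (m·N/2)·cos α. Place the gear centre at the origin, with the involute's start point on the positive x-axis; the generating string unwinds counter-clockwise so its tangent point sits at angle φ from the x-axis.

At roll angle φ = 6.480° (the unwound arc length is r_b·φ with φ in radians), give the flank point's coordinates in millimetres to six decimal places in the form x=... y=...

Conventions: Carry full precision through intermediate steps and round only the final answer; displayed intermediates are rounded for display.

x=120.915676 y=0.057863

recognized (one wheel, involute flank): single-mesh tooth geometry, m = 3.890, N = 64
pitch radius r_p = m·N/2 = 3.890·64/2 = 124.480000
base radius r_b = r_p·cos α = 124.480000·cos 15.157° = 120.149713
roll angle φ = 6.480° = 0.11309734 rad
x = r_b·(cos φ + φ·sin φ) = 120.915676
y = r_b·(sin φ − φ·cos φ) = 0.057863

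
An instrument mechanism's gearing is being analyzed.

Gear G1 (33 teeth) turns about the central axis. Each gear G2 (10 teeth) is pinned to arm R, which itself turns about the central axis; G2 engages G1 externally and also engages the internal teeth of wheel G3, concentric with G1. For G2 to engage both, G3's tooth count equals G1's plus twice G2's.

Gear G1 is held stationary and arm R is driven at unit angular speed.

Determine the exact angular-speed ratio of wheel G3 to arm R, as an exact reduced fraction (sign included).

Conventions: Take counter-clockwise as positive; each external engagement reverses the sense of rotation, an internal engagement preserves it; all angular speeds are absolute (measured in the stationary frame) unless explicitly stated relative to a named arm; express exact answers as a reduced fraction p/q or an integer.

recognized (axles ride arm R): planetary set, 33/10/53 teeth
ring teeth: 33 + 2·10 = 53
33(ω_sun−ω_arm) = −53(ω_ring−ω_arm),  ω_sun = 0, ω_arm = 1
ω_ring = 1 − (33/53)(0−1) = 86/53
ω_out/ω_in = 86/53

86/53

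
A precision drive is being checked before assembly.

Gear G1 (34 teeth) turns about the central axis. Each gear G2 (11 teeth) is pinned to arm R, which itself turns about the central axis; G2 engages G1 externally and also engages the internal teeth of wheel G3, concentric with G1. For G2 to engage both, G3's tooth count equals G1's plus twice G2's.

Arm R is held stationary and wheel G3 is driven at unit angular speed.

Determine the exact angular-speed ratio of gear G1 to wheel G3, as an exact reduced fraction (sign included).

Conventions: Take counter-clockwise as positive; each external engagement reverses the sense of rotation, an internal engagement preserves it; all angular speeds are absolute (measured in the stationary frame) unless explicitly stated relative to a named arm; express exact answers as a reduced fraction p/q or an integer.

class = planetary set [G3 = 34+2·11 = 56; Willis about the carrier]
ring teeth: 34 + 2·11 = 56
34(ω_sun−ω_arm) = −56(ω_ring−ω_arm),  ω_arm = 0, ω_ring = 1
ω_sun = 0 − (56/34)(1−0) = -28/17
ω_out/ω_in = -28/17

-28/17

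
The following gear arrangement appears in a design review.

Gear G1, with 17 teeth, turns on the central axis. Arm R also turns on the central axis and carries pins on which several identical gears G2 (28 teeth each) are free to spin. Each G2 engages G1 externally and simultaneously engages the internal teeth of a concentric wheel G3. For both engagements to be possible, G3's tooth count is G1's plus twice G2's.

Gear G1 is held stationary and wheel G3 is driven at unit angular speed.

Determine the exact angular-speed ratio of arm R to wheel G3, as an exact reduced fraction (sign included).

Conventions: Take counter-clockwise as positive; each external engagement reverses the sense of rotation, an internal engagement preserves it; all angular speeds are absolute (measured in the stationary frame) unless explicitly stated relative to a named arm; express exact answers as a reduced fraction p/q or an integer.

topology: planetary set — G1 17T / G2 28T / G3 73T, arm = carrier (Willis)
ring teeth: 17 + 2·28 = 73
17(ω_sun−ω_arm) = −73(ω_ring−ω_arm),  ω_sun = 0, ω_ring = 1
17(0−ω_arm) = −73(1−ω_arm)  ⇒  90·ω_arm = 73  ⇒  ω_arm = 73/90
ω_out/ω_in = 73/90

73/90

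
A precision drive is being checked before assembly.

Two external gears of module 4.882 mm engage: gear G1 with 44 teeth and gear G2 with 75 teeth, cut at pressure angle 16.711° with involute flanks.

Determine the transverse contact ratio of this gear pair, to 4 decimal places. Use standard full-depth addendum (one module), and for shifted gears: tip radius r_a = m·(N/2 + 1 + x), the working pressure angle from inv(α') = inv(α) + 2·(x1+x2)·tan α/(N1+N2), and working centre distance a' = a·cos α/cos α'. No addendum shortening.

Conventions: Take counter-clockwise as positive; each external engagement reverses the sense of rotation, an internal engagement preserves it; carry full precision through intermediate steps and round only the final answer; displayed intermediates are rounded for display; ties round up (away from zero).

recognized (one external pair, fixed centres): single-mesh tooth geometry, m = 4.882, N1 = 44, N2 = 75
base radii: r_b1 = 102.868040, r_b2 = 175.343250
tip radii: r_a1 = 112.286000, r_a2 = 187.957000
no profile shift: α' = α, a' = a
action lengths: √(r_a1²−r_b1²) = 45.014577, √(r_a2²−r_b2²) = 67.694745
base pitch p_b = π·m·cos α = 14.689522
CR = (45.014577 + 67.694745 − 290.479000·sin 16.71100°)/14.689522 = 1.986703
contact ratio ≈ 1.9867

1.9867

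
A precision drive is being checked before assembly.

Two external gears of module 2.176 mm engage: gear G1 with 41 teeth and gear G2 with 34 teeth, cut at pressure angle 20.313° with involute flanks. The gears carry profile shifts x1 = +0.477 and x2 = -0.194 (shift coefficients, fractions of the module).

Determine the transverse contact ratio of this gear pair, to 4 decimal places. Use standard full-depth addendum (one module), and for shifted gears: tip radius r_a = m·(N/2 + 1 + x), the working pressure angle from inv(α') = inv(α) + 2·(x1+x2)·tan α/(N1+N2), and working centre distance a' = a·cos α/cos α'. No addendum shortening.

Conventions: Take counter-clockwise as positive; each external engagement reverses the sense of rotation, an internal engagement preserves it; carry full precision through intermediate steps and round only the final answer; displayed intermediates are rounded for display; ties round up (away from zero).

topology: single-mesh involute geometry — m = 2.176, 41T/34T pair
base radii: r_b1 = 41.833837, r_b2 = 34.691475
tip radii: r_a1 = 47.821952, r_a2 = 38.745856
inv(α') = inv(20.313°) + 2·(+0.477-0.194)·tan α/(41+34) = 0.01843401  ⇒  α' = 21.41445°
a' = a·cos α / cos α' = 81.6000·cos 20.313°/cos 21.41445° = 82.200095
action lengths: √(r_a1²−r_b1²) = 23.170437, √(r_a2²−r_b2²) = 17.255229
base pitch p_b = π·m·cos α = 6.410970
CR = (23.170437 + 17.255229 − 82.200095·sin 21.41445°)/6.410970 = 1.624320
contact ratio ≈ 1.6243

1.6243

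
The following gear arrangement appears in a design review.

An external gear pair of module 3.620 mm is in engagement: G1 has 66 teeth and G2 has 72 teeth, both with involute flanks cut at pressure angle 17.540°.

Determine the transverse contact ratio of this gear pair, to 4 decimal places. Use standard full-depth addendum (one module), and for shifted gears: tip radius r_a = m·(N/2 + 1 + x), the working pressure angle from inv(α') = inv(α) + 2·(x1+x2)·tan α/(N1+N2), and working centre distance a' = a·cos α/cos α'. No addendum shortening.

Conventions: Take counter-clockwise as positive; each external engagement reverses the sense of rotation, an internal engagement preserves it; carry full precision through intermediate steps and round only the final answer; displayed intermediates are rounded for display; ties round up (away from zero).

class = single-mesh tooth geometry [involute pair 66T × 72T, m = 3.620]
base radii: r_b1 = 113.905921, r_b2 = 124.261004
tip radii: r_a1 = 123.080000, r_a2 = 133.940000
no profile shift: α' = α, a' = a
action lengths: √(r_a1²−r_b1²) = 46.627542, √(r_a2²−r_b2²) = 49.991263
base pitch p_b = π·m·cos α = 10.843818
CR = (46.627542 + 49.991263 − 249.780000·sin 17.54000°)/10.843818 = 1.968146
contact ratio ≈ 1.9681

1.9681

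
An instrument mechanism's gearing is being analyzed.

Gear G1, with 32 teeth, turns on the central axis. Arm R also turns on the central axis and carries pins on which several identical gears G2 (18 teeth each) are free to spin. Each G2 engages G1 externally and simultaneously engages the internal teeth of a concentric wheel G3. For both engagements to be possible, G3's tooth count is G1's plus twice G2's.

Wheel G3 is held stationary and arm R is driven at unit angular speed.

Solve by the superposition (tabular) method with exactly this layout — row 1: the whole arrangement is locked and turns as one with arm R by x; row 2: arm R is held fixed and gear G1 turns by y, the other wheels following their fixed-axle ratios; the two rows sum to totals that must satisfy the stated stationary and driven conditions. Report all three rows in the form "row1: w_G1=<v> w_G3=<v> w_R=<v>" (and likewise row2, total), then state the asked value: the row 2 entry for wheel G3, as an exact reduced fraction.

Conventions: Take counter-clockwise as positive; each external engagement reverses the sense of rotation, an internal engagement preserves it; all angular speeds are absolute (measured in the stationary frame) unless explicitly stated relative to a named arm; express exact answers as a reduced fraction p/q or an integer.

row1: w_G1=1 w_G3=1 w_R=1
row2: w_G1=17/8 w_G3=-1 w_R=0
total: w_G1=25/8 w_G3=0 w_R=1
asked value: -1

topology: planetary set — G1 32T / G2 18T / G3 68T, arm = carrier (Willis)
row 1 (train locked, turned with arm): all members turn x
row 2 — arm fixed, fixed-axis ratios: sun y, ring −(32/68)·y, arm 0
boundary: total ω_ring = x − (32/68)·y = 0 and total ω_arm = x = 1  ⇒  y = 17/8, x = 1
row 2 ring = −(32/68)·17/8 = -1
totals (row 1 + row 2): sun 1 + 17/8 = 25/8, ring 1 + (-1) = 0, arm 1 + 0 = 1
asked cell (row2, ring) = -1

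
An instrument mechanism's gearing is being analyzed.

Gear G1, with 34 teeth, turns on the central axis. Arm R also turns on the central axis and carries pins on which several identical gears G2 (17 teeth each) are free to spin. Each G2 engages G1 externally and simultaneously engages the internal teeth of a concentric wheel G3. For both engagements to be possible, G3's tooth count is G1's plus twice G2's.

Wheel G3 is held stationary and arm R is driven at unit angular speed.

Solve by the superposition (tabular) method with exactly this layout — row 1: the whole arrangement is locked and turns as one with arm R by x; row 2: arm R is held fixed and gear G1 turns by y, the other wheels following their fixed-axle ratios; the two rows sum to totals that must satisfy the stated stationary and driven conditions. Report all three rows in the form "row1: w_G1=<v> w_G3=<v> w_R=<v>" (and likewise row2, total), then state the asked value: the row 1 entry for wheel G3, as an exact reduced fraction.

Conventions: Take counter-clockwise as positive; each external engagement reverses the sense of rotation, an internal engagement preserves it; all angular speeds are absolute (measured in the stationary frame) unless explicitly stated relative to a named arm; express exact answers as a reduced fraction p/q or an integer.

topology: planetary set — G1 34T / G2 17T / G3 68T, arm = carrier (Willis)
row 1 (train locked, turned with arm): all members turn x
superposition row 2 [arm held]: sun y, ring −(34/68)·y, arm 0
boundary: total ω_ring = x − (34/68)·y = 0 and total ω_arm = x = 1  ⇒  y = 2, x = 1
row 2 ring = −(34/68)·2 = -1
totals (row 1 + row 2): sun 1 + 2 = 3, ring 1 + (-1) = 0, arm 1 + 0 = 1
asked cell (row1, ring) = 1

row1: w_G1=1 w_G3=1 w_R=1
row2: w_G1=2 w_G3=-1 w_R=0
total: w_G1=3 w_G3=0 w_R=1
asked value: 1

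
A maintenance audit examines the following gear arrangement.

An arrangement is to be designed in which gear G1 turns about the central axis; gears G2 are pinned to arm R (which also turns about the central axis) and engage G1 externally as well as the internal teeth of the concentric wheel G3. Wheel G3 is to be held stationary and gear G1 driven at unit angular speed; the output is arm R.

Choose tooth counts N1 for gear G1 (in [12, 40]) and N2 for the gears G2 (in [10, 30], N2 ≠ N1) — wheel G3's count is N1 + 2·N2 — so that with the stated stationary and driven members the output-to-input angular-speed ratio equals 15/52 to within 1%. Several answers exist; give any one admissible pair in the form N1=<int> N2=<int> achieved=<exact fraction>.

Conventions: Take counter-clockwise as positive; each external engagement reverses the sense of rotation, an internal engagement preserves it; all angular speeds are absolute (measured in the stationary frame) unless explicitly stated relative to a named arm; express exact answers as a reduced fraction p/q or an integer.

design class (target 15/52): planetary set
Willis with ω_ring = 0: ω_arm/ω_sun = N1/(N1+N3); set equal to 15/52  ⇒  N3/N1 = 1/(15/52) − 1 = 37/15
N3 = N1 + 2·N2  ⇒  N2/N1 = (N3/N1 − 1)/2 = (37/15 − 1)/2 = 11/15
smallest multiple with N1 ≥ 12 and N2 ≥ 10: k = 1  ⇒  N1 = 1·15 = 15, N2 = 1·11 = 11 (N1 ≤ 40, N2 ≤ 30, N2 ≠ N1 ✓), N3 = 15 + 2·11 = 37
check: N1/(N1+N3) with N1 = 15, N3 = 37 gives 15/52; |achieved − target| = 0 ≤ 3/1040 ✓

N1=15 N2=11 achieved=15/52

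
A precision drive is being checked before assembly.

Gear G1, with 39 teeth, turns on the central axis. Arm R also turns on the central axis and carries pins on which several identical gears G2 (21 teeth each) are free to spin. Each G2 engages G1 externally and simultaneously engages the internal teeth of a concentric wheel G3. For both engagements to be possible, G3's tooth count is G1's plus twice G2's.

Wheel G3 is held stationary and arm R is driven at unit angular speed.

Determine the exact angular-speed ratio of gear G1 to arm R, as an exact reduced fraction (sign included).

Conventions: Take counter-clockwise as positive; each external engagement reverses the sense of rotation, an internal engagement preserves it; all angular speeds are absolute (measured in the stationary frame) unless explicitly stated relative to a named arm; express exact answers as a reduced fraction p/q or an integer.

class = planetary set [G3 = 39+2·21 = 81; Willis about the carrier]
ring teeth: 39 + 2·21 = 81
39(ω_sun−ω_arm) = −81(ω_ring−ω_arm),  ω_ring = 0, ω_arm = 1
ω_sun = 1 − (81/39)(0−1) = 40/13
ω_out/ω_in = 40/13

40/13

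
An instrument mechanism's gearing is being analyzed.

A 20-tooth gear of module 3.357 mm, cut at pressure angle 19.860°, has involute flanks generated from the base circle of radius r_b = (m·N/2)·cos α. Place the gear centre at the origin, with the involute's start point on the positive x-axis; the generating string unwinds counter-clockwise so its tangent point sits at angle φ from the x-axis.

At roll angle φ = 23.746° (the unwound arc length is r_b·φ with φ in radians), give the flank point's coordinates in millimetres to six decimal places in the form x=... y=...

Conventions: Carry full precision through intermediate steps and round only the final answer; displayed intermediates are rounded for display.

x=34.169720 y=0.736421

single-mesh involute tooth geometry (20T wheel at module 3.357)
pitch radius r_p = m·N/2 = 3.357·20/2 = 33.570000
base radius r_b = r_p·cos α = 33.570000·cos 19.860° = 31.573442
roll angle φ = 23.746° = 0.41444588 rad
x = r_b·(cos φ + φ·sin φ) = 34.169720
y = r_b·(sin φ − φ·cos φ) = 0.736421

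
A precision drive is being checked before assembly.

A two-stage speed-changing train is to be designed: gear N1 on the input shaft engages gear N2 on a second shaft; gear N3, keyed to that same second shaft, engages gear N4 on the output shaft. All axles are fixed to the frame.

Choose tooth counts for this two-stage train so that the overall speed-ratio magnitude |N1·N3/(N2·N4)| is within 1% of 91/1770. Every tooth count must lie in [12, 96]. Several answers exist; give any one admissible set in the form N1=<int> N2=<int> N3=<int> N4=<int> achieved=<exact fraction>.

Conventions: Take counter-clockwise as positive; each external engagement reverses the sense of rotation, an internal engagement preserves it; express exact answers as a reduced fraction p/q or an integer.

N1=13 N2=59 N3=14 N4=60 achieved=91/1770

design class (target 91/1770): fixed-axis compound train
target = 91/1770 in lowest terms: an exact hit needs N1·N3 = k·91 and N2·N4 = k·1770 for one integer k, every count in [12, 96]; additionally prefer no 1:1 stage (N1 ≠ N2, N3 ≠ N4)
k = 1: no 1:1-free in-range split of k·91 and k·1770 into factor pairs; take k = 2
k = 2: N1·N3 = 182 = 13·14, N2·N4 = 3540 = 59·60
achieved = 13·14/(59·60) = 91/1770; |achieved − target| = 0 ≤ 91/177000 ✓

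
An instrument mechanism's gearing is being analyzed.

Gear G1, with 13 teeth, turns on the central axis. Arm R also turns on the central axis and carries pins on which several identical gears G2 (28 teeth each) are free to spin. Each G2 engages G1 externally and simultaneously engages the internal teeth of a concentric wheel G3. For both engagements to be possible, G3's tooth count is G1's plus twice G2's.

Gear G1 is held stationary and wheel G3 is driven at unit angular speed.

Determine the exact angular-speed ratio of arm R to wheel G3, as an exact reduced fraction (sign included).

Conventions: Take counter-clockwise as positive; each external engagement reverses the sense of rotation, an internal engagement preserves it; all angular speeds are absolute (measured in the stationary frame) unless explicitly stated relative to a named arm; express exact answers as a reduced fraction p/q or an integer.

topology: planetary set — G1 13T / G2 28T / G3 69T, arm = carrier (Willis)
ring teeth: 13 + 2·28 = 69
13(ω_sun−ω_arm) = −69(ω_ring−ω_arm),  ω_sun = 0, ω_ring = 1
13(0−ω_arm) = −69(1−ω_arm)  ⇒  82·ω_arm = 69  ⇒  ω_arm = 69/82
ω_out/ω_in = 69/82

69/82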